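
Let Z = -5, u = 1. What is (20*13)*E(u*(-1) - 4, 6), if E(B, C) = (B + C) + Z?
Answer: -1040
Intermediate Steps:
E(B, C) = -5 + B + C (E(B, C) = (B + C) - 5 = -5 + B + C)
(20*13)*E(u*(-1) - 4, 6) = (20*13)*(-5 + (1*(-1) - 4) + 6) = 260*(-5 + (-1 - 4) + 6) = 260*(-5 - 5 + 6) = 260*(-4) = -1040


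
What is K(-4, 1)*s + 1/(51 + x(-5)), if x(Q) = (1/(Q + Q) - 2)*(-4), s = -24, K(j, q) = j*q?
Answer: 28517/297 ≈ 96.017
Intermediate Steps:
x(Q) = 8 - 2/Q (x(Q) = (1/(2*Q) - 2)*(-4) = (-2 + 1/(2*Q))*(-4) = 8 - 2/Q)
K(-4, 1)*s + 1/(51 + x(-5)) = -4*1*(-24) + 1/(51 + (8 - 2/(-5))) = -4*(-24) + 1/(51 + (8 - 2*(-1/5))) = 96 + 1/(51 + (8 + 2/5)) = 96 + 1/(51 + 42/5) = 96 + 1/(297/5) = 96 + 5/297 = 28517/297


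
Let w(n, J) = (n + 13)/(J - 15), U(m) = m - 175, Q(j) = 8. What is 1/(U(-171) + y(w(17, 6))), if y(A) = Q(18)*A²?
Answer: -9/2314 ≈ -0.0038894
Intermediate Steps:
U(m) = -175 + m
w(n, J) = (13 + n)/(-15 + J)
y(A) = 8*A²
1/(U(-171) + y(w(17, 6))) = 1/((-175 - 171) + 8*((13 + 17)/(-15 + 6))²) = 1/(-346 + 8*(30/(-9))²) = 1/(-346 + 8*(-⅑*30)²) = 1/(-346 + 8*(-10/3)²) = 1/(-346 + 8*(100/9)) = 1/(-346 + 800/9) = 1/(-2314/9) = -9/2314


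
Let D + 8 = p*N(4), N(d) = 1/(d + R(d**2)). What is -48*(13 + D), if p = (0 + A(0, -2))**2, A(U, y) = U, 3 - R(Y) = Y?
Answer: -240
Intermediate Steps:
R(Y) = 3 - Y
N(d) = 1/(3 + d - d**2) (N(d) = 1/(d + (3 - d**2)) = 1/(3 + d - d**2))
p = 0 (p = (0 + 0)**2 = 0**2 = 0)
D = -8 (D = -8 + 0/(3 + 4 - 1*4**2) = -8 + 0/(3 + 4 - 1*16) = -8 + 0/(3 + 4 - 16) = -8 + 0/(-9) = -8 + 0*(-1/9) = -8 + 0 = -8)
-48*(13 + D) = -48*(13 - 8) = -48*5 = -240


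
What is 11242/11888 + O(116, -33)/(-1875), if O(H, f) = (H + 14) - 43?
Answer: 3340749/3715000 ≈ 0.89926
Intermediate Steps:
O(H, f) = -29 + H (O(H, f) = (14 + H) - 43 = -29 + H)
11242/11888 + O(116, -33)/(-1875) = 11242/11888 + (-29 + 116)/(-1875) = 11242*(1/11888) + 87*(-1/1875) = 5621/5944 - 29/625 = 3340749/3715000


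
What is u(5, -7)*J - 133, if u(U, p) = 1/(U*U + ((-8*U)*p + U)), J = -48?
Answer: -20639/155 ≈ -133.15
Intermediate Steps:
u(U, p) = 1/(U + U² - 8*U*p) (u(U, p) = 1/(U² + (-8*U*p + U)) = 1/(U² + (U - 8*U*p)) = 1/(U + U² - 8*U*p))
u(5, -7)*J - 133 = (1/(5*(1 + 5 - 8*(-7))))*(-48) - 133 = (1/(5*(1 + 5 + 56)))*(-48) - 133 = ((⅕)/62)*(-48) - 133 = ((⅕)*(1/62))*(-48) - 133 = (1/310)*(-48) - 133 = -24/155 - 133 = -20639/155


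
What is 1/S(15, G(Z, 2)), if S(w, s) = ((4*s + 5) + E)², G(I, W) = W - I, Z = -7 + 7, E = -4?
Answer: 1/81 ≈ 0.012346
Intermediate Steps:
Z = 0
S(w, s) = (1 + 4*s)² (S(w, s) = ((4*s + 5) - 4)² = ((5 + 4*s) - 4)² = (1 + 4*s)²)
1/S(15, G(Z, 2)) = 1/((1 + 4*(2 - 1*0))²) = 1/((1 + 4*(2 + 0))²) = 1/((1 + 4*2)²) = 1/((1 + 8)²) = 1/(9²) = 1/81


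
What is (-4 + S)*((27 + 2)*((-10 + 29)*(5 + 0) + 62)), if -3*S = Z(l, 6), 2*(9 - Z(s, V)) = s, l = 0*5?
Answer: -31871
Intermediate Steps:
l = 0
Z(s, V) = 9 - s/2
S = -3 (S = -(9 - ½*0)/3 = -(9 + 0)/3 = -⅓*9 = -3)
(-4 + S)*((27 + 2)*((-10 + 29)*(5 + 0) + 62)) = (-4 - 3)*((27 + 2)*((-10 + 29)*(5 + 0) + 62)) = -203*(19*5 + 62) = -203*(95 + 62) = -203*157 = -7*4553 = -31871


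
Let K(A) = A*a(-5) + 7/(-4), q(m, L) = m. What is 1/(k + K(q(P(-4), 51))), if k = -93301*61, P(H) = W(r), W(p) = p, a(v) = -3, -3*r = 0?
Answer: -4/22765451 ≈ -1.7570e-7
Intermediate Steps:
r = 0 (r = -⅓*0 = 0)
P(H) = 0
K(A) = -7/4 - 3*A (K(A) = A*(-3) + 7/(-4) = -3*A + 7*(-¼) = -3*A - 7/4 = -7/4 - 3*A)
k = -5691361
1/(k + K(q(P(-4), 51))) = 1/(-5691361 + (-7/4 - 3*0)) = 1/(-5691361 + (-7/4 + 0)) = 1/(-5691361 - 7/4) = 1/(-22765451/4) = -4/22765451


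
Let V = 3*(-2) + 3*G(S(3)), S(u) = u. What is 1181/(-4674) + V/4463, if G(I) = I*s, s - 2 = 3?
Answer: -5088517/20860062 ≈ -0.24394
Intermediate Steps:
s = 5 (s = 2 + 3 = 5)
G(I) = 5*I (G(I) = I*5 = 5*I)
V = 39 (V = 3*(-2) + 3*(5*3) = -6 + 3*15 = -6 + 45 = 39)
1181/(-4674) + V/4463 = 1181/(-4674) + 39/4463 = 1181*(-1/4674) + 39*(1/4463) = -1181/4674 + 39/4463 = -5088517/20860062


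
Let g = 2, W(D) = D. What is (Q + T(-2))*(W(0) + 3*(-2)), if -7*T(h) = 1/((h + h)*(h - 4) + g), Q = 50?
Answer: -27297/91 ≈ -299.97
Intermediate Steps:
T(h) = -1/(7*(2 + 2*h*(-4 + h))) (T(h) = -1/(7*((h + h)*(h - 4) + 2)) = -1/(7*((2*h)*(-4 + h) + 2)) = -1/(7*(2*h*(-4 + h) + 2)) = -1/(7*(2 + 2*h*(-4 + h))))
(Q + T(-2))*(W(0) + 3*(-2)) = (50 - 1/(14 - 56*(-2) + 14*(-2)**2))*(0 + 3*(-2)) = (50 - 1/(14 + 112 + 14*4))*(0 - 6) = (50 - 1/(14 + 112 + 56))*(-6) = (50 - 1/182)*(-6) = (9099/182)*(-6) = -27297/91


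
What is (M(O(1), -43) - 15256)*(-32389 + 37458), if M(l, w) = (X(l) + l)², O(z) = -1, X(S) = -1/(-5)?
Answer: -1933235496/25 ≈ -7.7329e+7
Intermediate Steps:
X(S) = ⅕ (X(S) = -1*(-⅕) = ⅕)
M(l, w) = (⅕ + l)²
(M(O(1), -43) - 15256)*(-32389 + 37458) = ((1 + 5*(-1))²/25 - 15256)*(-32389 + 37458) = ((1 - 5)²/25 - 15256)*5069 = ((1/25)*(-4)² - 15256)*5069 = ((1/25)*16 - 15256)*5069 = (16/25 - 15256)*5069 = -381384/25*5069 = -1933235496/25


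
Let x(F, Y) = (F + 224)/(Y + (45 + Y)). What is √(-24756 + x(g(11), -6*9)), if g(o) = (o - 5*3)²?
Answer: 2*I*√2729769/21 ≈ 157.35*I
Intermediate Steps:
g(o) = (-15 + o)² (g(o) = (o - 15)² = (-15 + o)²)
x(F, Y) = (224 + F)/(45 + 2*Y)
√(-24756 + x(g(11), -6*9)) = √(-24756 + (224 + (-15 + 11)²)/(45 + 2*(-6*9))) = √(-24756 + (224 + (-4)²)/(45 + 2*(-54))) = √(-24756 + (224 + 16)/(45 - 108)) = √(-24756 + 240/(-63)) = √(-24756 - 1/63*240) = √(-24756 - 80/21) = √(-519956/21) = 2*I*√2729769/21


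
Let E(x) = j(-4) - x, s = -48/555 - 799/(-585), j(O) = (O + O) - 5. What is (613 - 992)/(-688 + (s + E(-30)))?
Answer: 8203455/14496104 ≈ 0.56591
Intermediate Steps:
j(O) = -5 + 2*O (j(O) = 2*O - 5 = -5 + 2*O)
s = 27691/21645 (s = -48*1/555 - 799*(-1/585) = -16/185 + 799/585 = 27691/21645 ≈ 1.2793)
E(x) = -13 - x (E(x) = (-5 + 2*(-4)) - x = (-5 - 8) - x = -13 - x)
(613 - 992)/(-688 + (s + E(-30))) = (613 - 992)/(-688 + (27691/21645 + (-13 - 1*(-30)))) = -379/(-688 + (27691/21645 + (-13 + 30))) = -379/(-688 + (27691/21645 + 17)) = -379/(-688 + 395656/21645) = -379/(-14496104/21645) = -379*(-21645/14496104) = 8203455/14496104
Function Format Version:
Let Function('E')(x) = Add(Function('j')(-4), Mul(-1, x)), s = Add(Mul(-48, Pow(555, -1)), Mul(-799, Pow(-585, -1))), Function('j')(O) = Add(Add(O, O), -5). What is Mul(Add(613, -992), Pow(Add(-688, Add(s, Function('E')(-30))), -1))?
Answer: Rational(8203455, 14496104) ≈ 0.56591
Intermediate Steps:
Function('j')(O) = Add(-5, Mul(2, O)) (Function('j')(O) = Add(Mul(2, O), -5) = Add(-5, Mul(2, O)))
s = Rational(27691, 21645) (s = Add(Mul(-48, Rational(1, 555)), Mul(-799, Rational(-1, 585))) = Add(Rational(-16, 185), Rational(799, 585)) = Rational(27691, 21645) ≈ 1.2793)
Function('E')(x) = Add(-13, Mul(-1, x)) (Function('E')(x) = Add(Add(-5, Mul(2, -4)), Mul(-1, x)) = Add(Add(-5, -8), Mul(-1, x)) = Add(-13, Mul(-1, x)))
Mul(Add(613, -992), Pow(Add(-688, Add(s, Function('E')(-30))), -1)) = Mul(Add(613, -992), Pow(Add(-688, Add(Rational(27691, 21645), Add(-13, Mul(-1, -30)))), -1)) = Mul(-379, Pow(Add(-688, Add(Rational(27691, 21645), Add(-13, 30))), -1)) = Mul(-379, Pow(Add(-688, Add(Rational(27691, 21645), 17)), -1)) = Mul(-379, Pow(Add(-688, Rational(395656, 21645)), -1)) = Mul(-379, Pow(Rational(-14496104, 21645), -1)) = Mul(-379, Rational(-21645, 14496104)) = Rational(8203455, 14496104)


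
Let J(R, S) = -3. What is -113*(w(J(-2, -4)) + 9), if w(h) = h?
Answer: -678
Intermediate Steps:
-113*(w(J(-2, -4)) + 9) = -113*(-3 + 9) = -113*6 = -678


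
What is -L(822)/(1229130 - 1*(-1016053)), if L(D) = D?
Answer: -822/2245183 ≈ -0.00036612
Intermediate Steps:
-L(822)/(1229130 - 1*(-1016053)) = -822/(1229130 - 1*(-1016053)) = -822/(1229130 + 1016053) = -822/2245183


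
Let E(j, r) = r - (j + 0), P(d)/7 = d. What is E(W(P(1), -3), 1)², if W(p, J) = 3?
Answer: 4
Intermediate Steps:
P(d) = 7*d
E(j, r) = r - j
E(W(P(1), -3), 1)² = (1 - 1*3)² = (1 - 3)² = (-2)² = 4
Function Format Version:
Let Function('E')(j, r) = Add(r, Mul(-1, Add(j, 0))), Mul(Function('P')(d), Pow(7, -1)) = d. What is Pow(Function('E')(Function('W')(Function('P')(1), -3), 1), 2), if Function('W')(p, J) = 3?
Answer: 4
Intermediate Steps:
Function('P')(d) = Mul(7, d)
Function('E')(j, r) = Add(r, Mul(-1, j))
Pow(Function('E')(Function('W')(Function('P')(1), -3), 1), 2) = Pow(Add(1, Mul(-1, 3)), 2) = Pow(Add(1, -3), 2) = Pow(-2, 2) = 4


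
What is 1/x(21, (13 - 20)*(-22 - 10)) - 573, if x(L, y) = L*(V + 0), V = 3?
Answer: -36098/63 ≈ -572.98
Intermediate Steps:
x(L, y) = 3*L (x(L, y) = L*(3 + 0) = L*3 = 3*L)
1/x(21, (13 - 20)*(-22 - 10)) - 573 = 1/(3*21) - 573 = 1/63 - 573 = -36098/63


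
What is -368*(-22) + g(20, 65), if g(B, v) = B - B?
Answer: 8096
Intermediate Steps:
g(B, v) = 0
-368*(-22) + g(20, 65) = -368*(-22) + 0 = 8096 + 0 = 8096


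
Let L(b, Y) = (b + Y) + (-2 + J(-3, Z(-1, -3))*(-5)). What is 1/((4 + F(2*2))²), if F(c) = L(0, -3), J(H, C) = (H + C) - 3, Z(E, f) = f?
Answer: 1/1936 ≈ 0.00051653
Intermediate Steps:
J(H, C) = -3 + C + H (J(H, C) = (C + H) - 3 = -3 + C + H)
L(b, Y) = 43 + Y + b (L(b, Y) = (b + Y) + (-2 + (-3 - 3 - 3)*(-5)) = (Y + b) + (-2 - 9*(-5)) = (Y + b) + (-2 + 45) = (Y + b) + 43 = 43 + Y + b)
F(c) = 40 (F(c) = 43 - 3 + 0 = 40)
1/((4 + F(2*2))²) = 1/((4 + 40)²) = 1/(44²) = 1/1936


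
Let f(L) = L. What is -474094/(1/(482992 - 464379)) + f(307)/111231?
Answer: -981537006026375/111231 ≈ -8.8243e+9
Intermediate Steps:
-474094/(1/(482992 - 464379)) + f(307)/111231 = -474094/(1/(482992 - 464379)) + 307/111231 = -474094/(1/18613) + 307*(1/111231) = -474094/1/18613 + 307/111231 = -474094*18613 + 307/111231 = -8824311622 + 307/111231 = -981537006026375/111231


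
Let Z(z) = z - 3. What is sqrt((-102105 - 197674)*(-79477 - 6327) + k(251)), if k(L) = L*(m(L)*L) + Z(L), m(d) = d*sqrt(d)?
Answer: sqrt(25722237564 + 15813251*sqrt(251)) ≈ 1.6116e+5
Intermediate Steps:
Z(z) = -3 + z
m(d) = d**(3/2)
k(L) = -3 + L + L**(7/2) (k(L) = L*(L**(3/2)*L) + (-3 + L) = L*L**(5/2) + (-3 + L) = L**(7/2) + (-3 + L) = -3 + L + L**(7/2))
sqrt((-102105 - 197674)*(-79477 - 6327) + k(251)) = sqrt((-102105 - 197674)*(-79477 - 6327) + (-3 + 251 + 251**(7/2))) = sqrt(-299779*(-85804) + (-3 + 251 + 15813251*sqrt(251))) = sqrt(25722237316 + (248 + 15813251*sqrt(251))) = sqrt(25722237564 + 15813251*sqrt(251))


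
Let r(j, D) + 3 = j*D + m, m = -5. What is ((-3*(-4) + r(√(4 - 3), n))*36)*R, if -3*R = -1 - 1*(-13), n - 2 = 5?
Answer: -1584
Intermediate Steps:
n = 7 (n = 2 + 5 = 7)
r(j, D) = -8 + D*j (r(j, D) = -3 + (j*D - 5) = -3 + (D*j - 5) = -3 + (-5 + D*j) = -8 + D*j)
R = -4 (R = -(-1 - 1*(-13))/3 = -(-1 + 13)/3 = -⅓*12 = -4)
((-3*(-4) + r(√(4 - 3), n))*36)*R = ((-3*(-4) + (-8 + 7*√(4 - 3)))*36)*(-4) = ((12 + (-8 + 7*√1))*36)*(-4) = ((12 + (-8 + 7*1))*36)*(-4) = ((12 + (-8 + 7))*36)*(-4) = ((12 - 1)*36)*(-4) = (11*36)*(-4) = 396*(-4) = -1584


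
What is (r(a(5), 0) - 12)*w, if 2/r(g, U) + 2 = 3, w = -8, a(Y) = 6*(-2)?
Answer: 80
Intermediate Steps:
a(Y) = -12
r(g, U) = 2 (r(g, U) = 2/(-2 + 3) = 2/1 = 2*1 = 2)
(r(a(5), 0) - 12)*w = (2 - 12)*(-8) = -10*(-8) = 80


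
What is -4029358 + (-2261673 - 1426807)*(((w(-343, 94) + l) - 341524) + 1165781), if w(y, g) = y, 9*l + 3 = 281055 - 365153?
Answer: -27040744204222/9 ≈ -3.0045e+12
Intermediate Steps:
l = -84101/9 (l = -⅓ + (281055 - 365153)/9 = -⅓ + (⅑)*(-84098) = -⅓ - 84098/9 = -84101/9 ≈ -9344.6)
-4029358 + (-2261673 - 1426807)*(((w(-343, 94) + l) - 341524) + 1165781) = -4029358 + (-2261673 - 1426807)*(((-343 - 84101/9) - 341524) + 1165781) = -4029358 - 3688480*((-87188/9 - 341524) + 1165781) = -4029358 - 3688480*(-3160904/9 + 1165781) = -4029358 - 3688480*7331125/9 = -4029358 - 27040707940000/9 = -27040744204222/9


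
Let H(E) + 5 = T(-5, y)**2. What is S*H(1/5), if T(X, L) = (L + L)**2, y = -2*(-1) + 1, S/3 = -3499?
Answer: -13551627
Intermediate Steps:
S = -10497 (S = 3*(-3499) = -10497)
y = 3 (y = 2 + 1 = 3)
T(X, L) = 4*L**2 (T(X, L) = (2*L)**2 = 4*L**2)
H(E) = 1291 (H(E) = -5 + (4*3**2)**2 = -5 + (4*9)**2 = -5 + 36**2 = -5 + 1296 = 1291)
S*H(1/5) = -10497*1291 = -13551627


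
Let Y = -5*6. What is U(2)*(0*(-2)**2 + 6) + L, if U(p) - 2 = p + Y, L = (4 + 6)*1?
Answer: -146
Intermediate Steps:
Y = -30
L = 10 (L = 10*1 = 10)
U(p) = -28 + p (U(p) = 2 + (p - 30) = 2 + (-30 + p) = -28 + p)
U(2)*(0*(-2)**2 + 6) + L = (-28 + 2)*(0*(-2)**2 + 6) + 10 = -26*(0*4 + 6) + 10 = -26*(0 + 6) + 10 = -26*6 + 10 = -156 + 10 = -146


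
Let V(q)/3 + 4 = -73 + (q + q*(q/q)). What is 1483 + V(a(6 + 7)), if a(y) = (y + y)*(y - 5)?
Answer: 2500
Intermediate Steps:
a(y) = 2*y*(-5 + y) (a(y) = (2*y)*(-5 + y) = 2*y*(-5 + y))
V(q) = -231 + 6*q (V(q) = -12 + 3*(-73 + (q + q*(q/q))) = -12 + 3*(-73 + (q + q*1)) = -12 + 3*(-73 + (q + q)) = -12 + 3*(-73 + 2*q) = -12 + (-219 + 6*q) = -231 + 6*q)
1483 + V(a(6 + 7)) = 1483 + (-231 + 6*(2*(6 + 7)*(-5 + (6 + 7)))) = 1483 + (-231 + 6*(2*13*(-5 + 13))) = 1483 + (-231 + 6*(2*13*8)) = 1483 + (-231 + 6*208) = 1483 + (-231 + 1248) = 1483 + 1017 = 2500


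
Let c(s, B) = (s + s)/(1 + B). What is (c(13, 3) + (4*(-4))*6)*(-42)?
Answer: 3759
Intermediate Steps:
c(s, B) = 2*s/(1 + B) (c(s, B) = (2*s)/(1 + B) = 2*s/(1 + B))
(c(13, 3) + (4*(-4))*6)*(-42) = (2*13/(1 + 3) + (4*(-4))*6)*(-42) = (2*13/4 - 16*6)*(-42) = (2*13*(¼) - 96)*(-42) = (13/2 - 96)*(-42) = -179/2*(-42) = 3759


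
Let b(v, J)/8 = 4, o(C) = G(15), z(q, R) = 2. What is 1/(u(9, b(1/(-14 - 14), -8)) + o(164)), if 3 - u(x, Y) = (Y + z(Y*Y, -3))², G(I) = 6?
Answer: -1/1147 ≈ -0.00087184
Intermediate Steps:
o(C) = 6
b(v, J) = 32 (b(v, J) = 8*4 = 32)
u(x, Y) = 3 - (2 + Y)² (u(x, Y) = 3 - (Y + 2)² = 3 - (2 + Y)²)
1/(u(9, b(1/(-14 - 14), -8)) + o(164)) = 1/((3 - (2 + 32)²) + 6) = 1/((3 - 1*34²) + 6) = 1/((3 - 1*1156) + 6) = 1/((3 - 1156) + 6) = 1/(-1153 + 6) = 1/(-1147) = -1/1147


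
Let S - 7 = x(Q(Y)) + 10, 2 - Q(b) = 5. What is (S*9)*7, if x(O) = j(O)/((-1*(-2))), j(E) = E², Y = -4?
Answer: 2709/2 ≈ 1354.5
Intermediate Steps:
Q(b) = -3 (Q(b) = 2 - 1*5 = 2 - 5 = -3)
x(O) = O²/2 (x(O) = O²/((-1*(-2))) = O²/2)
S = 43/2 (S = 7 + ((½)*(-3)² + 10) = 7 + ((½)*9 + 10) = 7 + (9/2 + 10) = 7 + 29/2 = 43/2 ≈ 21.500)
(S*9)*7 = ((43/2)*9)*7 = (387/2)*7 = 2709/2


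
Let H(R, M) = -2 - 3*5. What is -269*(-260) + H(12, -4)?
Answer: 69923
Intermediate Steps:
H(R, M) = -17 (H(R, M) = -2 - 15 = -17)
-269*(-260) + H(12, -4) = -269*(-260) - 17 = 69940 - 17 = 69923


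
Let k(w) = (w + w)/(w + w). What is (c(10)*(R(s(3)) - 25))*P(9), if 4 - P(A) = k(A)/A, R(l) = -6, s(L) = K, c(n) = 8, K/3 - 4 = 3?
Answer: -8680/9 ≈ -964.44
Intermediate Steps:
K = 21 (K = 12 + 3*3 = 12 + 9 = 21)
s(L) = 21
k(w) = 1 (k(w) = (2*w)/((2*w)) = (2*w)*(1/(2*w)) = 1)
P(A) = 4 - 1/A
(c(10)*(R(s(3)) - 25))*P(9) = (8*(-6 - 25))*(4 - 1/9) = (8*(-31))*(4 - 1*⅑) = -248*(4 - ⅑) = -248*35/9 = -8680/9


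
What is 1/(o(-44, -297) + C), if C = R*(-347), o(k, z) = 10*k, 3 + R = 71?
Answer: -1/24036 ≈ -4.1604e-5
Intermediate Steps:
R = 68 (R = -3 + 71 = 68)
C = -23596 (C = 68*(-347) = -23596)
1/(o(-44, -297) + C) = 1/(10*(-44) - 23596) = 1/(-440 - 23596) = 1/(-24036) = -1/24036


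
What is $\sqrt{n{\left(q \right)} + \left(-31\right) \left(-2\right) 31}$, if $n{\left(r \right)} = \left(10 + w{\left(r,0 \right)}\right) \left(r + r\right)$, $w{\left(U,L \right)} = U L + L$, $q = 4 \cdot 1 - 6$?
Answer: $\sqrt{1882} \approx 43.382$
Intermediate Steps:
$q = -2$ ($q = 4 - 6 = -2$)
$w{\left(U,L \right)} = L + L U$ ($w{\left(U,L \right)} = L U + L = L + L U$)
$n{\left(r \right)} = 20 r$ ($n{\left(r \right)} = \left(10 + 0 \left(1 + r\right)\right) \left(r + r\right) = \left(10 + 0\right) 2 r = 10 \cdot 2 r = 20 r$)
$\sqrt{n{\left(q \right)} + \left(-31\right) \left(-2\right) 31} = \sqrt{20 \left(-2\right) + \left(-31\right) \left(-2\right) 31} = \sqrt{-40 + 62 \cdot 31} = \sqrt{-40 + 1922} = \sqrt{1882}$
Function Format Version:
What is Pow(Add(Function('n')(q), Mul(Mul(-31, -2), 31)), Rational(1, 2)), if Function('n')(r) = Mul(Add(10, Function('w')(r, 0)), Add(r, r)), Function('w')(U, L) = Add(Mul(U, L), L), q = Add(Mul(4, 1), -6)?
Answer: Pow(1882, Rational(1, 2)) ≈ 43.382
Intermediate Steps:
q = -2 (q = Add(4, -6) = -2)
Function('w')(U, L) = Add(L, Mul(L, U)) (Function('w')(U, L) = Add(Mul(L, U), L) = Add(L, Mul(L, U)))
Function('n')(r) = Mul(20, r) (Function('n')(r) = Mul(Add(10, Mul(0, Add(1, r))), Add(r, r)) = Mul(Add(10, 0), Mul(2, r)) = Mul(10, Mul(2, r)) = Mul(20, r))
Pow(Add(Function('n')(q), Mul(Mul(-31, -2), 31)), Rational(1, 2)) = Pow(Add(Mul(20, -2), Mul(Mul(-31, -2), 31)), Rational(1, 2)) = Pow(Add(-40, Mul(62, 31)), Rational(1, 2)) = Pow(Add(-40, 1922), Rational(1, 2)) = Pow(1882, Rational(1, 2))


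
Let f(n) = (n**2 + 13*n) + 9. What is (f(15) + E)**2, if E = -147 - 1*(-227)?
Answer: 259081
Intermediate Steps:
f(n) = 9 + n**2 + 13*n
E = 80 (E = -147 + 227 = 80)
(f(15) + E)**2 = ((9 + 15**2 + 13*15) + 80)**2 = ((9 + 225 + 195) + 80)**2 = (429 + 80)**2 = 509**2 = 259081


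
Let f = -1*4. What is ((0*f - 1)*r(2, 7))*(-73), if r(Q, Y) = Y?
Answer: 511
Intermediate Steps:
f = -4
((0*f - 1)*r(2, 7))*(-73) = ((0*(-4) - 1)*7)*(-73) = ((0 - 1)*7)*(-73) = -1*7*(-73) = -7*(-73) = 511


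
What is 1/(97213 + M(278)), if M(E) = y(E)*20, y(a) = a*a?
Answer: 1/1642893 ≈ 6.0868e-7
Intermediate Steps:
y(a) = a²
M(E) = 20*E² (M(E) = E²*20 = 20*E²)
1/(97213 + M(278)) = 1/(97213 + 20*278²) = 1/(97213 + 20*77284) = 1/(97213 + 1545680) = 1/1642893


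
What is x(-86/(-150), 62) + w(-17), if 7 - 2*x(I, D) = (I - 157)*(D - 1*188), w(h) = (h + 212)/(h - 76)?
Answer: -15272889/1550 ≈ -9853.5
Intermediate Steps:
w(h) = (212 + h)/(-76 + h)
x(I, D) = 7/2 - (-188 + D)*(-157 + I)/2 (x(I, D) = 7/2 - (I - 157)*(D - 1*188)/2 = 7/2 - (-157 + I)*(D - 188)/2 = 7/2 - (-157 + I)*(-188 + D)/2 = 7/2 - (-188 + D)*(-157 + I)/2)
x(-86/(-150), 62) + w(-17) = (-29509/2 + 94*(-86/(-150)) + (157/2)*62 - ½*62*(-86/(-150))) + (212 - 17)/(-76 - 17) = (-29509/2 + 94*(-86*(-1/150)) + 4867 - ½*62*(-86*(-1/150))) + 195/(-93) = (-29509/2 + 94*(43/75) + 4867 - ½*62*43/75) - 1/93*195 = (-29509/2 + 4042/75 + 4867 - 1333/75) - 65/31 = -492569/50 - 65/31 = -15272889/1550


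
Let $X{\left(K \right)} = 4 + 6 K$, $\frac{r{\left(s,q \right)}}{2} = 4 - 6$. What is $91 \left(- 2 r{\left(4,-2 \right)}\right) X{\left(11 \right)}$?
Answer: $50960$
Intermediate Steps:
$r{\left(s,q \right)} = -4$ ($r{\left(s,q \right)} = 2 \left(4 - 6\right) = 2 \left(-2\right) = -4$)
$91 \left(- 2 r{\left(4,-2 \right)}\right) X{\left(11 \right)} = 91 \left(\left(-2\right) \left(-4\right)\right) \left(4 + 6 \cdot 11\right) = 91 \cdot 8 \left(4 + 66\right) = 728 \cdot 70 = 50960$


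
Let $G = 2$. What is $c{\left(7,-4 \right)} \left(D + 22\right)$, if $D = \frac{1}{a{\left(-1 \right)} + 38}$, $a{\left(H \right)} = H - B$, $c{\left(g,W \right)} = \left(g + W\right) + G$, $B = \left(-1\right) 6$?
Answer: $\frac{4735}{43} \approx 110.12$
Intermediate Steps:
$B = -6$
$c{\left(g,W \right)} = 2 + W + g$ ($c{\left(g,W \right)} = \left(g + W\right) + 2 = \left(W + g\right) + 2 = 2 + W + g$)
$a{\left(H \right)} = 6 + H$ ($a{\left(H \right)} = H - -6 = H + 6 = 6 + H$)
$D = \frac{1}{43}$ ($D = \frac{1}{\left(6 - 1\right) + 38} = \frac{1}{5 + 38} = \frac{1}{43} \approx 0.023256$)
$c{\left(7,-4 \right)} \left(D + 22\right) = \left(2 - 4 + 7\right) \left(\frac{1}{43} + 22\right) = 5 \cdot \frac{947}{43} = \frac{4735}{43}$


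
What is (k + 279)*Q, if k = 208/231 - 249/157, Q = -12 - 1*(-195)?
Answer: 615711430/12089 ≈ 50932.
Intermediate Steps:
Q = 183 (Q = -12 + 195 = 183)
k = -24863/36267 (k = 208*(1/231) - 249*1/157 = 208/231 - 249/157 = -24863/36267 ≈ -0.68555)
(k + 279)*Q = (-24863/36267 + 279)*183 = (10093630/36267)*183 = 615711430/12089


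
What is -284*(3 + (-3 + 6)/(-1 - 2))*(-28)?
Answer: 15904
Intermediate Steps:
-284*(3 + (-3 + 6)/(-1 - 2))*(-28) = -284*(3 + 3/(-3))*(-28) = -284*(3 + 3*(-⅓))*(-28) = -284*(3 - 1)*(-28) = -284*2*(-28) = -71*8*(-28) = -568*(-28) = 15904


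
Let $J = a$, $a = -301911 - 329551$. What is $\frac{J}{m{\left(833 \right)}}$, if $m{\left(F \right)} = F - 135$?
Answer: $- \frac{315731}{349} \approx -904.67$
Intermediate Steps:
$a = -631462$
$J = -631462$
$m{\left(F \right)} = -135 + F$
$\frac{J}{m{\left(833 \right)}} = - \frac{631462}{-135 + 833} = - \frac{631462}{698} = \left(-631462\right) \frac{1}{698} = - \frac{315731}{349}$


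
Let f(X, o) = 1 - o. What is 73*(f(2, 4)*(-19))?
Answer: 4161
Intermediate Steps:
73*(f(2, 4)*(-19)) = 73*((1 - 1*4)*(-19)) = 73*((1 - 4)*(-19)) = 73*(-3*(-19)) = 73*57 = 4161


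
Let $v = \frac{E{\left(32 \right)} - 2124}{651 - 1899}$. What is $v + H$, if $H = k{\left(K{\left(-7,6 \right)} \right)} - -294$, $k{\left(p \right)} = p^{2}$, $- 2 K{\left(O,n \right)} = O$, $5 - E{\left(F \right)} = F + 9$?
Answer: $\frac{16015}{52} \approx 307.98$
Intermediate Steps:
$E{\left(F \right)} = -4 - F$ ($E{\left(F \right)} = 5 - \left(F + 9\right) = 5 - \left(9 + F\right) = -4 - F$)
$K{\left(O,n \right)} = - \frac{O}{2}$
$v = \frac{45}{26}$ ($v = \frac{\left(-4 - 32\right) - 2124}{651 - 1899} = \frac{\left(-4 - 32\right) - 2124}{-1248} = \left(-36 - 2124\right) \left(- \frac{1}{1248}\right) = \left(-2160\right) \left(- \frac{1}{1248}\right) = \frac{45}{26} \approx 1.7308$)
$H = \frac{1225}{4}$ ($H = \left(\left(- \frac{1}{2}\right) \left(-7\right)\right)^{2} - -294 = \left(\frac{7}{2}\right)^{2} + 294 = \frac{49}{4} + 294 = \frac{1225}{4} \approx 306.25$)
$v + H = \frac{45}{26} + \frac{1225}{4} = \frac{16015}{52}$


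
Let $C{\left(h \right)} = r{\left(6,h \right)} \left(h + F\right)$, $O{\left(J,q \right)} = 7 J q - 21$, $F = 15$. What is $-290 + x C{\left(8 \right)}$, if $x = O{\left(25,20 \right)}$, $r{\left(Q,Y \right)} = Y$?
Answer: $639846$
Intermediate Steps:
$O{\left(J,q \right)} = -21 + 7 J q$ ($O{\left(J,q \right)} = 7 J q - 21 = -21 + 7 J q$)
$x = 3479$ ($x = -21 + 7 \cdot 25 \cdot 20 = -21 + 3500 = 3479$)
$C{\left(h \right)} = h \left(15 + h\right)$ ($C{\left(h \right)} = h \left(h + 15\right) = h \left(15 + h\right)$)
$-290 + x C{\left(8 \right)} = -290 + 3479 \cdot 8 \left(15 + 8\right) = -290 + 3479 \cdot 8 \cdot 23 = -290 + 3479 \cdot 184 = -290 + 640136 = 639846$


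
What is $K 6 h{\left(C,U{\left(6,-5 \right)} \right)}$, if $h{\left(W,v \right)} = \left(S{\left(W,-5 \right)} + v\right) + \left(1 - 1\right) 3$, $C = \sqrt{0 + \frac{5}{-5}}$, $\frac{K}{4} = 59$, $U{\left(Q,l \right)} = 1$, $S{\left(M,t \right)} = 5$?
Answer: $8496$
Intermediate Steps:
$K = 236$ ($K = 4 \cdot 59 = 236$)
$C = i$ ($C = \sqrt{0 + 5 \left(- \frac{1}{5}\right)} = \sqrt{0 - 1} = \sqrt{-1} = i \approx 1.0 i$)
$h{\left(W,v \right)} = 5 + v$ ($h{\left(W,v \right)} = \left(5 + v\right) + \left(1 - 1\right) 3 = \left(5 + v\right) + 0 \cdot 3 = \left(5 + v\right) + 0 = 5 + v$)
$K 6 h{\left(C,U{\left(6,-5 \right)} \right)} = 236 \cdot 6 \left(5 + 1\right) = 1416 \cdot 6 = 8496$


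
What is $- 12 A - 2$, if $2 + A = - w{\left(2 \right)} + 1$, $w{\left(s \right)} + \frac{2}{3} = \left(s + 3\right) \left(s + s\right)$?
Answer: $242$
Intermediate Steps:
$w{\left(s \right)} = - \frac{2}{3} + 2 s \left(3 + s\right)$ ($w{\left(s \right)} = - \frac{2}{3} + \left(s + 3\right) \left(s + s\right) = - \frac{2}{3} + \left(3 + s\right) 2 s = - \frac{2}{3} + 2 s \left(3 + s\right)$)
$A = - \frac{61}{3}$ ($A = -2 - \left(- \frac{5}{3} + 8 + 12\right) = -2 - \left(\frac{31}{3} + 8\right) = -2 + \left(- (- \frac{2}{3} + 8 + 12) + 1\right) = -2 + \left(\left(-1\right) \frac{58}{3} + 1\right) = -2 + \left(- \frac{58}{3} + 1\right) = -2 - \frac{55}{3} = - \frac{61}{3} \approx -20.333$)
$- 12 A - 2 = \left(-12\right) \left(- \frac{61}{3}\right) - 2 = 244 - 2 = 242$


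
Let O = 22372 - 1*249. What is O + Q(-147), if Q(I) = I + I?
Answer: 21829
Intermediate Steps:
Q(I) = 2*I
O = 22123 (O = 22372 - 249 = 22123)
O + Q(-147) = 22123 + 2*(-147) = 22123 - 294 = 21829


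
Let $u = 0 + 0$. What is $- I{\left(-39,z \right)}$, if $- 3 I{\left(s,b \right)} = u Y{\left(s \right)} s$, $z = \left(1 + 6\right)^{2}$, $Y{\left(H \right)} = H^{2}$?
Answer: $0$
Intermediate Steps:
$z = 49$ ($z = 7^{2} = 49$)
$u = 0$
$I{\left(s,b \right)} = 0$ ($I{\left(s,b \right)} = - \frac{0 s^{2} s}{3} = - \frac{0 s}{3} = \left(- \frac{1}{3}\right) 0 = 0$)
$- I{\left(-39,z \right)} = \left(-1\right) 0 = 0$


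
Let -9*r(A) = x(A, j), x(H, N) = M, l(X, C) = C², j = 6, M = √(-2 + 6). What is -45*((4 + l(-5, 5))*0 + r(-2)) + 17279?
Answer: 17289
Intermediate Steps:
M = 2 (M = √4 = 2)
x(H, N) = 2
r(A) = -2/9 (r(A) = -⅑*2 = -2/9)
-45*((4 + l(-5, 5))*0 + r(-2)) + 17279 = -45*((4 + 5²)*0 - 2/9) + 17279 = -45*((4 + 25)*0 - 2/9) + 17279 = -45*(29*0 - 2/9) + 17279 = -45*(0 - 2/9) + 17279 = -45*(-2/9) + 17279 = 10 + 17279 = 17289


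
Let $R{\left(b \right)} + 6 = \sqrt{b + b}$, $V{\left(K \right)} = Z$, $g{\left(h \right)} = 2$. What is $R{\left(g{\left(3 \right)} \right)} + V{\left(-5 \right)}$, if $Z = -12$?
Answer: $-16$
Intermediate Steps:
$V{\left(K \right)} = -12$
$R{\left(b \right)} = -6 + \sqrt{2} \sqrt{b}$ ($R{\left(b \right)} = -6 + \sqrt{b + b} = -6 + \sqrt{2 b} = -6 + \sqrt{2} \sqrt{b}$)
$R{\left(g{\left(3 \right)} \right)} + V{\left(-5 \right)} = \left(-6 + \sqrt{2} \sqrt{2}\right) - 12 = \left(-6 + 2\right) - 12 = -4 - 12 = -16$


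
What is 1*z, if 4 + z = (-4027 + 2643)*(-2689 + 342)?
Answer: 3248244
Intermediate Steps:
z = 3248244 (z = -4 + (-4027 + 2643)*(-2689 + 342) = -4 - 1384*(-2347) = -4 + 3248248 = 3248244)
1*z = 1*3248244 = 3248244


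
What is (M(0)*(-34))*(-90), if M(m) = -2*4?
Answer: -24480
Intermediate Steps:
M(m) = -8
(M(0)*(-34))*(-90) = -8*(-34)*(-90) = 272*(-90) = -24480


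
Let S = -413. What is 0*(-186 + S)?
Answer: 0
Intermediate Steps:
0*(-186 + S) = 0*(-186 - 413) = 0*(-599) = 0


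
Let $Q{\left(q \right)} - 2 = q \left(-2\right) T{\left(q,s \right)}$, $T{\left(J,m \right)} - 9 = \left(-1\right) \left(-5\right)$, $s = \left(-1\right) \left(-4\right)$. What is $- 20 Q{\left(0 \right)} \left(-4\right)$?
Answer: $160$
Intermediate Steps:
$s = 4$
$T{\left(J,m \right)} = 14$ ($T{\left(J,m \right)} = 9 - -5 = 9 + 5 = 14$)
$Q{\left(q \right)} = 2 - 28 q$ ($Q{\left(q \right)} = 2 + q \left(-2\right) 14 = 2 + - 2 q 14 = 2 - 28 q$)
$- 20 Q{\left(0 \right)} \left(-4\right) = - 20 \left(2 - 0\right) \left(-4\right) = - 20 \left(2 + 0\right) \left(-4\right) = \left(-20\right) 2 \left(-4\right) = \left(-40\right) \left(-4\right) = 160$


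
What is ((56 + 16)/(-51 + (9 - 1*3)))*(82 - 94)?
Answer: 96/5 ≈ 19.200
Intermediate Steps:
((56 + 16)/(-51 + (9 - 1*3)))*(82 - 94) = (72/(-51 + (9 - 3)))*(-12) = (72/(-51 + 6))*(-12) = (72/(-45))*(-12) = (72*(-1/45))*(-12) = -8/5*(-12) = 96/5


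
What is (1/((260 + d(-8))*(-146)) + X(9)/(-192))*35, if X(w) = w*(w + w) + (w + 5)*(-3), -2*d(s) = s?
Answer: -843185/38544 ≈ -21.876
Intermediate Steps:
d(s) = -s/2
X(w) = -15 - 3*w + 2*w**2 (X(w) = w*(2*w) + (5 + w)*(-3) = 2*w**2 + (-15 - 3*w) = -15 - 3*w + 2*w**2)
(1/((260 + d(-8))*(-146)) + X(9)/(-192))*35 = (1/((260 - 1/2*(-8))*(-146)) + (-15 - 3*9 + 2*9**2)/(-192))*35 = (-1/146/(260 + 4) + (-15 - 27 + 2*81)*(-1/192))*35 = (-1/146/264 + (-15 - 27 + 162)*(-1/192))*35 = ((1/264)*(-1/146) + 120*(-1/192))*35 = (-1/38544 - 5/8)*35 = -24091/38544*35 = -843185/38544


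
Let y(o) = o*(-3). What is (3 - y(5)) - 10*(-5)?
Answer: 68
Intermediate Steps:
y(o) = -3*o
(3 - y(5)) - 10*(-5) = (3 - (-3)*5) - 10*(-5) = (3 - 1*(-15)) + 50 = (3 + 15) + 50 = 18 + 50 = 68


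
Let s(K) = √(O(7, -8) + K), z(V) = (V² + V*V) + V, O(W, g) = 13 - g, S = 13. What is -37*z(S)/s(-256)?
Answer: 12987*I*√235/235 ≈ 847.18*I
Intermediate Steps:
z(V) = V + 2*V² (z(V) = (V² + V²) + V = 2*V² + V = V + 2*V²)
s(K) = √(21 + K) (s(K) = √((13 - 1*(-8)) + K) = √((13 + 8) + K) = √(21 + K))
-37*z(S)/s(-256) = -37*13*(1 + 2*13)/(√(21 - 256)) = -37*13*(1 + 26)/(√(-235)) = -37*13*27/(I*√235) = -12987*(-I*√235/235) = -(-12987)*I*√235/235 = 12987*I*√235/235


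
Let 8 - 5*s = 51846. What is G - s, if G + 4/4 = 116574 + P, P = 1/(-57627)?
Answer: 36576029776/288135 ≈ 1.2694e+5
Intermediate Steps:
P = -1/57627 ≈ -1.7353e-5
G = 6717752270/57627 (G = -1 + (116574 - 1/57627) = -1 + 6717809897/57627 = 6717752270/57627 ≈ 1.1657e+5)
s = -51838/5 (s = 8/5 - ⅕*51846 = 8/5 - 51846/5 = -51838/5 ≈ -10368.)
G - s = 6717752270/57627 - 1*(-51838/5) = 6717752270/57627 + 51838/5 = 36576029776/288135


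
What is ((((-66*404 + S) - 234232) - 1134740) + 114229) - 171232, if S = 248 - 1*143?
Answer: -1452534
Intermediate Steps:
S = 105 (S = 248 - 143 = 105)
((((-66*404 + S) - 234232) - 1134740) + 114229) - 171232 = ((((-66*404 + 105) - 234232) - 1134740) + 114229) - 171232 = ((((-26664 + 105) - 234232) - 1134740) + 114229) - 171232 = (((-26559 - 234232) - 1134740) + 114229) - 171232 = ((-260791 - 1134740) + 114229) - 171232 = (-1395531 + 114229) - 171232 = -1281302 - 171232 = -1452534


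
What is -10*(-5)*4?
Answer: 200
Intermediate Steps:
-10*(-5)*4 = 50*4 = 200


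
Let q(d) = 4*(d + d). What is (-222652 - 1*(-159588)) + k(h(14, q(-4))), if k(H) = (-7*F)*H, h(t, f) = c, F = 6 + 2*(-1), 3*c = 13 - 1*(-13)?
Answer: -189920/3 ≈ -63307.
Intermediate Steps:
c = 26/3 (c = (13 - 1*(-13))/3 = (13 + 13)/3 = (⅓)*26 = 26/3 ≈ 8.6667)
F = 4 (F = 6 - 2 = 4)
q(d) = 8*d (q(d) = 4*(2*d) = 8*d)
h(t, f) = 26/3
k(H) = -28*H (k(H) = (-7*4)*H = -28*H)
(-222652 - 1*(-159588)) + k(h(14, q(-4))) = (-222652 - 1*(-159588)) - 28*26/3 = (-222652 + 159588) - 728/3 = -63064 - 728/3 = -189920/3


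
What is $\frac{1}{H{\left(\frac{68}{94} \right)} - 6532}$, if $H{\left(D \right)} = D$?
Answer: $- \frac{47}{306970} \approx -0.00015311$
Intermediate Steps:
$\frac{1}{H{\left(\frac{68}{94} \right)} - 6532} = \frac{1}{\frac{68}{94} - 6532} = \frac{1}{68 \cdot \frac{1}{94} - 6532} = \frac{1}{\frac{34}{47} - 6532} = \frac{1}{- \frac{306970}{47}} = - \frac{47}{306970}$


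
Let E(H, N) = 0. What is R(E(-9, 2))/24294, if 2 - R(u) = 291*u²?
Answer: 1/12147 ≈ 8.2325e-5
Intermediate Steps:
R(u) = 2 - 291*u²
R(E(-9, 2))/24294 = (2 - 291*0²)/24294 = (2 - 291*0)*(1/24294) = (2 + 0)*(1/24294) = 2*(1/24294) = 1/12147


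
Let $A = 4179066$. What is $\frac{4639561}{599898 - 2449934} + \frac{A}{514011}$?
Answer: $\frac{1782212385735}{316979618132} \approx 5.6225$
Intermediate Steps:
$\frac{4639561}{599898 - 2449934} + \frac{A}{514011} = \frac{4639561}{599898 - 2449934} + \frac{4179066}{514011} = \frac{4639561}{-1850036} + 4179066 \cdot \frac{1}{514011} = 4639561 \left(- \frac{1}{1850036}\right) + \frac{1393022}{171337} = - \frac{4639561}{1850036} + \frac{1393022}{171337} = \frac{1782212385735}{316979618132}$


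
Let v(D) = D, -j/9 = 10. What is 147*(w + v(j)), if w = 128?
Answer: 5586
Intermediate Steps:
j = -90 (j = -9*10 = -90)
147*(w + v(j)) = 147*(128 - 90) = 147*38 = 5586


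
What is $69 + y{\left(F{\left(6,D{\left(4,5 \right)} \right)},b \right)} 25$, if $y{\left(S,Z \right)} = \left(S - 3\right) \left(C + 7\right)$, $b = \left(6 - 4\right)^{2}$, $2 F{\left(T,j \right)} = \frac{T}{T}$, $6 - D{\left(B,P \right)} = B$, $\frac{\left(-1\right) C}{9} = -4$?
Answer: $- \frac{5237}{2} \approx -2618.5$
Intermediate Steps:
$C = 36$ ($C = \left(-9\right) \left(-4\right) = 36$)
$D{\left(B,P \right)} = 6 - B$
$F{\left(T,j \right)} = \frac{1}{2}$ ($F{\left(T,j \right)} = \frac{T \frac{1}{T}}{2} = \frac{1}{2} \cdot 1 = \frac{1}{2}$)
$b = 4$ ($b = 2^{2} = 4$)
$y{\left(S,Z \right)} = -129 + 43 S$ ($y{\left(S,Z \right)} = \left(S - 3\right) \left(36 + 7\right) = \left(-3 + S\right) 43 = -129 + 43 S$)
$69 + y{\left(F{\left(6,D{\left(4,5 \right)} \right)},b \right)} 25 = 69 + \left(-129 + 43 \cdot \frac{1}{2}\right) 25 = 69 + \left(-129 + \frac{43}{2}\right) 25 = 69 - \frac{5375}{2} = - \frac{5237}{2}$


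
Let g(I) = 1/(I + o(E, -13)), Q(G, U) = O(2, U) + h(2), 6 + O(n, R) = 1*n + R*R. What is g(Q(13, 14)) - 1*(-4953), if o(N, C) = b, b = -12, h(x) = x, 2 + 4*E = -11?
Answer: 901447/182 ≈ 4953.0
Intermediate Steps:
E = -13/4 (E = -½ + (¼)*(-11) = -½ - 11/4 = -13/4 ≈ -3.2500)
O(n, R) = -6 + n + R² (O(n, R) = -6 + (1*n + R*R) = -6 + (n + R²) = -6 + n + R²)
Q(G, U) = -2 + U² (Q(G, U) = (-6 + 2 + U²) + 2 = (-4 + U²) + 2 = -2 + U²)
o(N, C) = -12
g(I) = 1/(-12 + I) (g(I) = 1/(I - 12) = 1/(-12 + I))
g(Q(13, 14)) - 1*(-4953) = 1/(-12 + (-2 + 14²)) - 1*(-4953) = 1/(-12 + (-2 + 196)) + 4953 = 1/(-12 + 194) + 4953 = 1/182 + 4953 = 901447/182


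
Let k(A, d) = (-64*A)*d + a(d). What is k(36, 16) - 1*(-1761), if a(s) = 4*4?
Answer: -35087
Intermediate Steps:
a(s) = 16
k(A, d) = 16 - 64*A*d (k(A, d) = (-64*A)*d + 16 = -64*A*d + 16 = 16 - 64*A*d)
k(36, 16) - 1*(-1761) = (16 - 64*36*16) - 1*(-1761) = (16 - 36864) + 1761 = -36848 + 1761 = -35087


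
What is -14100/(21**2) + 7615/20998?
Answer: -97571195/3086706 ≈ -31.610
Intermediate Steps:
-14100/(21**2) + 7615/20998 = -14100/441 + 7615*(1/20998) = -14100*1/441 + 7615/20998 = -4700/147 + 7615/20998 = -97571195/3086706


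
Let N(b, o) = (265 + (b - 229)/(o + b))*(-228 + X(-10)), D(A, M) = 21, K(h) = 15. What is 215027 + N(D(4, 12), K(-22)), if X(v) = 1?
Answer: 1405652/9 ≈ 1.5618e+5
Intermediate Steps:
N(b, o) = -60155 - 227*(-229 + b)/(b + o) (N(b, o) = (265 + (b - 229)/(o + b))*(-228 + 1) = (265 + (-229 + b)/(b + o))*(-227) = -60155 - 227*(-229 + b)/(b + o))
215027 + N(D(4, 12), K(-22)) = 215027 + 227*(229 - 266*21 - 265*15)/(21 + 15) = 215027 + 227*(229 - 5586 - 3975)/36 = 215027 + 227*(1/36)*(-9332) = 215027 - 529591/9 = 1405652/9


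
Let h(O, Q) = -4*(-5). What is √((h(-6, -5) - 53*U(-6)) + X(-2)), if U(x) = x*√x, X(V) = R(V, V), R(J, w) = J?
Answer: √(18 + 318*I*√6) ≈ 19.964 + 19.508*I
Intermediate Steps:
h(O, Q) = 20
X(V) = V
U(x) = x^(3/2)
√((h(-6, -5) - 53*U(-6)) + X(-2)) = √((20 - (-318)*I*√6) - 2) = √((20 + 318*I*√6) - 2) = √(18 + 318*I*√6)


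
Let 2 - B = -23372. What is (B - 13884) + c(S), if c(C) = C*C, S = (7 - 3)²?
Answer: 9746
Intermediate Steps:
B = 23374 (B = 2 - 1*(-23372) = 2 + 23372 = 23374)
S = 16 (S = 4² = 16)
c(C) = C²
(B - 13884) + c(S) = (23374 - 13884) + 16² = 9490 + 256 = 9746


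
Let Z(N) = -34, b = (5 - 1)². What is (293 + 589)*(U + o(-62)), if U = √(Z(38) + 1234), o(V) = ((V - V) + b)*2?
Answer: 28224 + 17640*√3 ≈ 58777.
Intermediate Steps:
b = 16 (b = 4² = 16)
o(V) = 32 (o(V) = ((V - V) + 16)*2 = (0 + 16)*2 = 16*2 = 32)
U = 20*√3 (U = √(-34 + 1234) = √1200 = 20*√3 ≈ 34.641)
(293 + 589)*(U + o(-62)) = (293 + 589)*(20*√3 + 32) = 882*(32 + 20*√3) = 28224 + 17640*√3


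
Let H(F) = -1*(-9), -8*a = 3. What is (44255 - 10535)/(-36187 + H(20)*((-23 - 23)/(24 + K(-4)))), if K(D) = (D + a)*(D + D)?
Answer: -1989480/2135447 ≈ -0.93165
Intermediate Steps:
a = -3/8 (a = -⅛*3 = -3/8 ≈ -0.37500)
H(F) = 9
K(D) = 2*D*(-3/8 + D) (K(D) = (D - 3/8)*(D + D) = (-3/8 + D)*(2*D) = 2*D*(-3/8 + D))
(44255 - 10535)/(-36187 + H(20)*((-23 - 23)/(24 + K(-4)))) = (44255 - 10535)/(-36187 + 9*((-23 - 23)/(24 + (¼)*(-4)*(-3 + 8*(-4))))) = 33720/(-36187 + 9*(-46/(24 + (¼)*(-4)*(-3 - 32)))) = 33720/(-36187 + 9*(-46/(24 + (¼)*(-4)*(-35)))) = 33720/(-36187 + 9*(-46/(24 + 35))) = 33720/(-36187 + 9*(-46/59)) = 33720/(-36187 - 414/59) = 33720/(-2135447/59) = 33720*(-59/2135447) = -1989480/2135447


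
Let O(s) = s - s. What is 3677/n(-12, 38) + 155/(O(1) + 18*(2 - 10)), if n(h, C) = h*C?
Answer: -25007/2736 ≈ -9.1400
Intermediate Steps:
O(s) = 0
n(h, C) = C*h
3677/n(-12, 38) + 155/(O(1) + 18*(2 - 10)) = 3677/((38*(-12))) + 155/(0 + 18*(2 - 10)) = 3677/(-456) + 155/(0 + 18*(-8)) = 3677*(-1/456) + 155/(0 - 144) = -3677/456 + 155/(-144) = -3677/456 + 155*(-1/144) = -3677/456 - 155/144 = -25007/2736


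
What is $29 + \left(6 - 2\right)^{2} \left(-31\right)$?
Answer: $-467$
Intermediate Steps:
$29 + \left(6 - 2\right)^{2} \left(-31\right) = 29 + 4^{2} \left(-31\right) = 29 + 16 \left(-31\right) = 29 - 496 = -467$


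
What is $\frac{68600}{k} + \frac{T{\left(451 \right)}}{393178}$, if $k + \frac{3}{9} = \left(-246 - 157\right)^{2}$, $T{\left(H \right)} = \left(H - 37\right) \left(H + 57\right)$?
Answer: $\frac{45846376728}{47891636057} \approx 0.95729$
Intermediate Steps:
$T{\left(H \right)} = \left(-37 + H\right) \left(57 + H\right)$
$k = \frac{487226}{3}$ ($k = - \frac{1}{3} + \left(-246 - 157\right)^{2} = - \frac{1}{3} + \left(-403\right)^{2} = - \frac{1}{3} + 162409 = \frac{487226}{3} \approx 1.6241 \cdot 10^{5}$)
$\frac{68600}{k} + \frac{T{\left(451 \right)}}{393178} = \frac{68600}{\frac{487226}{3}} + \frac{-2109 + 451^{2} + 20 \cdot 451}{393178} = 68600 \cdot \frac{3}{487226} + \left(-2109 + 203401 + 9020\right) \frac{1}{393178} = \frac{102900}{243613} + 210312 \cdot \frac{1}{393178} = \frac{102900}{243613} + \frac{105156}{196589} = \frac{45846376728}{47891636057}$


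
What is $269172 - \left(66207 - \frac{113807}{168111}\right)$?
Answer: $\frac{34120762922}{168111} \approx 2.0297 \cdot 10^{5}$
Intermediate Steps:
$269172 - \left(66207 - \frac{113807}{168111}\right) = 269172 - \frac{11130011170}{168111} = \frac{34120762922}{168111}$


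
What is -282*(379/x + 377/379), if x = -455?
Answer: -7866108/172445 ≈ -45.615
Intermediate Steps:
-282*(379/x + 377/379) = -282*(379/(-455) + 377/379) = -282*(379*(-1/455) + 377*(1/379)) = -282*(-379/455 + 377/379) = -282*27894/172445 = -7866108/172445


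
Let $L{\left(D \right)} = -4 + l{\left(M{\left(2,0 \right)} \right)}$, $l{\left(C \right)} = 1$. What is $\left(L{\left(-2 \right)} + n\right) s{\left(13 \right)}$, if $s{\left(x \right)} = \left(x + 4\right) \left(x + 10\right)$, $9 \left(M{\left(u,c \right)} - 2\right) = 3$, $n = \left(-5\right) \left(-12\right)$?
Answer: $22287$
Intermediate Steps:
$n = 60$
$M{\left(u,c \right)} = \frac{7}{3}$ ($M{\left(u,c \right)} = 2 + \frac{1}{9} \cdot 3 = 2 + \frac{1}{3} = \frac{7}{3}$)
$L{\left(D \right)} = -3$ ($L{\left(D \right)} = -4 + 1 = -3$)
$s{\left(x \right)} = \left(4 + x\right) \left(10 + x\right)$
$\left(L{\left(-2 \right)} + n\right) s{\left(13 \right)} = \left(-3 + 60\right) \left(40 + 13^{2} + 14 \cdot 13\right) = 57 \left(40 + 169 + 182\right) = 57 \cdot 391 = 22287$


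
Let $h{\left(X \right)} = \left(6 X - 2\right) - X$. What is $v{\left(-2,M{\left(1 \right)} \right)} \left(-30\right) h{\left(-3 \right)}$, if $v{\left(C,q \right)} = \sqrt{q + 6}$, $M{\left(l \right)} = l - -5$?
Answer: $1020 \sqrt{3} \approx 1766.7$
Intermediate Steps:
$M{\left(l \right)} = 5 + l$ ($M{\left(l \right)} = l + 5 = 5 + l$)
$v{\left(C,q \right)} = \sqrt{6 + q}$
$h{\left(X \right)} = -2 + 5 X$ ($h{\left(X \right)} = \left(-2 + 6 X\right) - X = -2 + 5 X$)
$v{\left(-2,M{\left(1 \right)} \right)} \left(-30\right) h{\left(-3 \right)} = \sqrt{6 + \left(5 + 1\right)} \left(-30\right) \left(-2 + 5 \left(-3\right)\right) = \sqrt{6 + 6} \left(-30\right) \left(-2 - 15\right) = \sqrt{12} \left(-30\right) \left(-17\right) = 2 \sqrt{3} \left(-30\right) \left(-17\right) = - 60 \sqrt{3} \left(-17\right) = 1020 \sqrt{3}$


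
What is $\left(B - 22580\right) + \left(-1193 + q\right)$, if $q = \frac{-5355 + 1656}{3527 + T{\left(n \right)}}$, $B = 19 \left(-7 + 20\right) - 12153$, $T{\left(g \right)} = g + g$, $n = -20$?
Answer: $- \frac{124416372}{3487} \approx -35680.0$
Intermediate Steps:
$T{\left(g \right)} = 2 g$
$B = -11906$ ($B = 19 \cdot 13 - 12153 = 247 - 12153 = -11906$)
$q = - \frac{3699}{3487}$ ($q = \frac{-5355 + 1656}{3527 + 2 \left(-20\right)} = - \frac{3699}{3527 - 40} = - \frac{3699}{3487} \approx -1.0608$)
$\left(B - 22580\right) + \left(-1193 + q\right) = \left(-11906 - 22580\right) - \frac{4163690}{3487} = -34486 - \frac{4163690}{3487} = - \frac{124416372}{3487}$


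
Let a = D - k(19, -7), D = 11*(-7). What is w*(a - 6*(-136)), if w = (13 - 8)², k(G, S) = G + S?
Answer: 18175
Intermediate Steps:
D = -77
w = 25 (w = 5² = 25)
a = -89 (a = -77 - (19 - 7) = -77 - 1*12 = -77 - 12 = -89)
w*(a - 6*(-136)) = 25*(-89 - 6*(-136)) = 25*(-89 + 816) = 25*727 = 18175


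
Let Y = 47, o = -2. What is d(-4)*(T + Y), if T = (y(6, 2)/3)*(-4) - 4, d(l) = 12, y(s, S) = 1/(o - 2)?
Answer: 520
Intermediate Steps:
y(s, S) = -¼ (y(s, S) = 1/(-2 - 2) = 1/(-4) = -¼)
T = -11/3 (T = -¼/3*(-4) - 4 = -¼*⅓*(-4) - 4 = -1/12*(-4) - 4 = ⅓ - 4 = -11/3 ≈ -3.6667)
d(-4)*(T + Y) = 12*(-11/3 + 47) = 12*(130/3) = 520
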